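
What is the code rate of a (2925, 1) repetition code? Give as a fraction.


Rate = k/n = 1/2925

1/2925


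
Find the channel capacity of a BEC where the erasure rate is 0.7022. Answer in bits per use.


C = 1 - epsilon = 1 - 0.7022 = 0.2978

0.2978 bits


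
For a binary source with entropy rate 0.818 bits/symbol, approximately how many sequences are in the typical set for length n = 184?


log2|A_typical| = nH = 184 * 0.818 = 150.512, so |A_typical| ~ 2^150.512 = 2.035e+45

2.035e+45


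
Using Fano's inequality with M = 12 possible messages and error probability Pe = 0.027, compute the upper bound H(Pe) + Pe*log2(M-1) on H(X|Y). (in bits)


H(Pe) = -Pe*log2(Pe) - (1-Pe)*log2(1-Pe) = -0.027*log2(0.027) - 0.973*log2(0.973) = 0.140694 + 0.038422 = 0.1791. Pe*log2(M-1) = 0.027*log2(11) = 0.093405. Bound = H(Pe) + Pe*log2(M-1) = 0.140694 + 0.038422 + 0.093405 = 0.2725

0.2725 bits


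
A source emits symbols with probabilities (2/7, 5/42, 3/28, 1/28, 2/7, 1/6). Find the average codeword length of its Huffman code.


Huffman construction (repeatedly merge the two least-probable nodes; each merge adds 1 bit to every symbol beneath it): 1/28 + 3/28 = 1/7; 5/42 + 1/7 = 11/42; 1/6 + 11/42 = 3/7; 2/7 + 2/7 = 4/7; 3/7 + 4/7 = 1. Resulting codeword lengths (in the order the probabilities were given): (2, 3, 4, 4, 2, 2). L_avg = sum(p_i * l_i) = 2/7*2 + 5/42*3 + 3/28*4 + 1/28*4 + 2/7*2 + 1/6*2 = 101/42 = 2.4048

2.4048 bits


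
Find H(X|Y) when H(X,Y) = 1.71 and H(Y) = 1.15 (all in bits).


H(X|Y) = H(X,Y) - H(Y) = 1.71 - 1.15 = 0.56

0.56 bits


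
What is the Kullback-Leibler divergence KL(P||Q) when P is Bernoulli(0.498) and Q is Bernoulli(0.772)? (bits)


KL = p*log2(p/q) + (1-p)*log2((1-p)/(1-q)) = 0.498*log2(0.498/0.772) + 0.502*log2(0.502/0.228) = 0.2566

0.2566 bits


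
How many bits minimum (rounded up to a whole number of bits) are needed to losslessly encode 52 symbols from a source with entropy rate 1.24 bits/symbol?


Minimum bits >= n * H = 52 * 1.24 = 64.48, rounded up to a whole number of bits = 65

65 bits


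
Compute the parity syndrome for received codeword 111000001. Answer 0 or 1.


Syndrome = XOR of all bits = 1 XOR 1 XOR 1 XOR 0 XOR 0 XOR 0 XOR 0 XOR 0 XOR 1 = 0

0


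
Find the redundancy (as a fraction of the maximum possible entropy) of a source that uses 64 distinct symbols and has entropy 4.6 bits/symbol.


H_max = log2(K) = log2(64) = 6.0 bits/symbol. Redundancy = 1 - H/H_max = 1 - 4.6/6.0 = 1 - 0.7667 = 0.2333

0.2333


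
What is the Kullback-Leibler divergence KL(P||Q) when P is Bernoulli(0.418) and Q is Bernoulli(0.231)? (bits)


KL = p*log2(p/q) + (1-p)*log2((1-p)/(1-q)) = 0.418*log2(0.418/0.231) + 0.582*log2(0.582/0.769) = 0.1237

0.1237 bits


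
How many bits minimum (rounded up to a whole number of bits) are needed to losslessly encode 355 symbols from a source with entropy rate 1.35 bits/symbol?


Minimum bits >= n * H = 355 * 1.35 = 479.25, rounded up to a whole number of bits = 480

480 bits


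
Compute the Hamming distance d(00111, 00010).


Count differing positions: . . ^ . ^ = 2 differences

2


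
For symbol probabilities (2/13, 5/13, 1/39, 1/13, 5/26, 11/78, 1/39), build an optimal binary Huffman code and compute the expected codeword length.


Huffman construction (repeatedly merge the two least-probable nodes; each merge adds 1 bit to every symbol beneath it): 1/39 + 1/39 = 2/39; 2/39 + 1/13 = 5/39; 5/39 + 11/78 = 7/26; 2/13 + 5/26 = 9/26; 7/26 + 9/26 = 8/13; 5/13 + 8/13 = 1. Resulting codeword lengths (in the order the probabilities were given): (3, 1, 5, 4, 3, 3, 5). L_avg = sum(p_i * l_i) = 2/13*3 + 5/13*1 + 1/39*5 + 1/13*4 + 5/26*3 + 11/78*3 + 1/39*5 = 94/39 = 2.4103

2.4103 bits


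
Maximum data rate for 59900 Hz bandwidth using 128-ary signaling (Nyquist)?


Rate = 2 * B * log2(M) = 2 * 59900 * 7.0 = 838600.0

838600.0 bps


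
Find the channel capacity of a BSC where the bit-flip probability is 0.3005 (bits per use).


H(p) = -p*log2(p) - (1-p)*log2(1-p) = -0.3005*log2(0.3005) - 0.6995*log2(0.6995) = 0.521236 + 0.360665 = 0.8819. C = 1 - H(p) = 1 - 0.8819 = 0.1181

0.1181 bits


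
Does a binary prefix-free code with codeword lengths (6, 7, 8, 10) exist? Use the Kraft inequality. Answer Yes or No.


Kraft sum = sum(2^(-l_i)) = 0.0283, need <= 1. Result: satisfied (a binary prefix-free code with these lengths exists)

Yes


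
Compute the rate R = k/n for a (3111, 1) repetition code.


Rate = k/n = 1/3111

1/3111


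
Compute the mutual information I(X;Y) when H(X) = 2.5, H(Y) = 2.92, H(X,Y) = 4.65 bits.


I(X;Y) = H(X) + H(Y) - H(X,Y) = 2.5 + 2.92 - 4.65 = 0.77

0.77 bits


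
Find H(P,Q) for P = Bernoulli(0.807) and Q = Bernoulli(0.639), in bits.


H(P,Q) = -p*log2(q) - (1-p)*log2(1-q). -0.807*log2(0.639) = 0.521413; -0.193*log2(0.361) = 0.283696. H(P,Q) = 0.521413 + 0.283696 = 0.8051

0.8051 bits


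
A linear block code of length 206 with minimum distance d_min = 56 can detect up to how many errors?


Detection capability = d_min - 1 = 56 - 1 = 55

55 errors


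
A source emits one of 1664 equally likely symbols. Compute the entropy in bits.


H = log2(n) = log2(1664) = 10.7004

10.7004 bits


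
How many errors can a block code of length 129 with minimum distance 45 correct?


Correction capability = floor((d-1)/2) = floor((45-1)/2) = 22

22 errors


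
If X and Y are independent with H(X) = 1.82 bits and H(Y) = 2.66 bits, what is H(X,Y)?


For independent variables, H(X,Y) = H(X) + H(Y) = 1.82 + 2.66 = 4.48

4.48 bits


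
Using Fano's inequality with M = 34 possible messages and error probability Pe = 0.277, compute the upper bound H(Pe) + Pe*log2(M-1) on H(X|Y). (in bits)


H(Pe) = -Pe*log2(Pe) - (1-Pe)*log2(1-Pe) = -0.277*log2(0.277) - 0.723*log2(0.723) = 0.513016 + 0.338315 = 0.8513. Pe*log2(M-1) = 0.277*log2(33) = 1.397297. Bound = H(Pe) + Pe*log2(M-1) = 0.513016 + 0.338315 + 1.397297 = 2.2486

2.2486 bits


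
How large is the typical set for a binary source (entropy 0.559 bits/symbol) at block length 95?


log2|A_typical| = nH = 95 * 0.559 = 53.105, so |A_typical| ~ 2^53.105 = 9.687e+15

9.687e+15


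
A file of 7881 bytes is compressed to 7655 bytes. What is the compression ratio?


Ratio = original / compressed = 7881 / 7655 = 1.0295

1.0295


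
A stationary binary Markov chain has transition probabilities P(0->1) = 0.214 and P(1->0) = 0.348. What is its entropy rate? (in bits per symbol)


Stationary distribution: pi_0 = p10/(p01+p10) = 0.6192, pi_1 = 0.3808. Entropy rate H' = pi_0*H(p01) + pi_1*H(p10) = 0.6192*0.7491 + 0.3808*0.9323 = 0.8188

0.8188 bits/symbol


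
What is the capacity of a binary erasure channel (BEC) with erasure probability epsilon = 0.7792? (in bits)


C = 1 - epsilon = 1 - 0.7792 = 0.2208

0.2208 bits


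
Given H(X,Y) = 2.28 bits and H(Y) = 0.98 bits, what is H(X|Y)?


H(X|Y) = H(X,Y) - H(Y) = 2.28 - 0.98 = 1.3

1.3 bits


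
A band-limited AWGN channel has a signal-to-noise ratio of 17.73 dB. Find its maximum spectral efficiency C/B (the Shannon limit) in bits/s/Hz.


SNR_linear = 10^(17.73/10) = 59.2925; C/B = log2(1 + SNR_linear) = log2(1 + 59.2925) = 5.9139

5.9139 bits/s/Hz


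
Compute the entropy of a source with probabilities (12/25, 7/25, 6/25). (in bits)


H = -sum(p_i * log2(p_i)). Terms: -(12/25)*log2(12/25) = 0.508269; -(7/25)*log2(7/25) = 0.514220; -(6/25)*log2(6/25) = 0.494134. H = 0.508269 + 0.514220 + 0.494134 = 1.5166

1.5166 bits


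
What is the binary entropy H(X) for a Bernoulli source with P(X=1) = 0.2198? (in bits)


H = -p*log2(p) - (1-p)*log2(1-p). -0.2198*log2(0.2198) = 0.480425; -0.7802*log2(0.7802) = 0.279377. H = 0.480425 + 0.279377 = 0.7598

0.7598 bits


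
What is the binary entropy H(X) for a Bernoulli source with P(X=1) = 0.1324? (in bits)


H = -p*log2(p) - (1-p)*log2(1-p). -0.1324*log2(0.1324) = 0.386214; -0.8676*log2(0.8676) = 0.177770. H = 0.386214 + 0.177770 = 0.564

0.564 bits


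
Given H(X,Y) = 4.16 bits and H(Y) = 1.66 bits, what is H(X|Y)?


H(X|Y) = H(X,Y) - H(Y) = 4.16 - 1.66 = 2.5

2.5 bits


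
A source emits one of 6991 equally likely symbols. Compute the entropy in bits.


H = log2(n) = log2(6991) = 12.7713

12.7713 bits


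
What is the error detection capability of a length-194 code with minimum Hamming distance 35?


Detection capability = d_min - 1 = 35 - 1 = 34

34 errors


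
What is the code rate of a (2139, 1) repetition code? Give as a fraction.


Rate = k/n = 1/2139

1/2139


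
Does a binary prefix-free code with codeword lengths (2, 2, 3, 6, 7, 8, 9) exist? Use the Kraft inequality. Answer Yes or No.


Kraft sum = sum(2^(-l_i)) = 0.6543, need <= 1. Result: satisfied (a binary prefix-free code with these lengths exists)

Yes


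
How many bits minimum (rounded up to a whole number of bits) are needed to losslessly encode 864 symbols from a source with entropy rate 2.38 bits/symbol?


Minimum bits >= n * H = 864 * 2.38 = 2056.32, rounded up to a whole number of bits = 2057

2057 bits


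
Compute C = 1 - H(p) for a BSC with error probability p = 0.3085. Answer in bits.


H(p) = -p*log2(p) - (1-p)*log2(1-p) = -0.3085*log2(0.3085) - 0.6915*log2(0.6915) = 0.523419 + 0.368016 = 0.8914. C = 1 - H(p) = 1 - 0.8914 = 0.1086

0.1086 bits


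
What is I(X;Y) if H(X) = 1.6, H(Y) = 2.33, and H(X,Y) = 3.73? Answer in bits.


I(X;Y) = H(X) + H(Y) - H(X,Y) = 1.6 + 2.33 - 3.73 = 0.2

0.2 bits


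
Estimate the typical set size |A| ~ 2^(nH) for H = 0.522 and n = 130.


log2|A_typical| = nH = 130 * 0.522 = 67.86, so |A_typical| ~ 2^67.86 = 2.679e+20

2.679e+20


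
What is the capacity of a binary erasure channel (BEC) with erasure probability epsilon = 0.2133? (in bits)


C = 1 - epsilon = 1 - 0.2133 = 0.7867

0.7867 bits


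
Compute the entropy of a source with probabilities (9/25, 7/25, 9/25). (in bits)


H = -sum(p_i * log2(p_i)). Terms: -(9/25)*log2(9/25) = 0.530615; -(7/25)*log2(7/25) = 0.514220; -(9/25)*log2(9/25) = 0.530615. H = 0.530615 + 0.514220 + 0.530615 = 1.5755

1.5755 bits


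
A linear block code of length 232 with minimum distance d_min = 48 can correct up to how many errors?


Correction capability = floor((d-1)/2) = floor((48-1)/2) = 23

23 errors


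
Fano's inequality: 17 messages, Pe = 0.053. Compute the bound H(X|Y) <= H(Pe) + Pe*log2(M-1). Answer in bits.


H(Pe) = -Pe*log2(Pe) - (1-Pe)*log2(1-Pe) = -0.053*log2(0.053) - 0.947*log2(0.947) = 0.224607 + 0.074400 = 0.299. Pe*log2(M-1) = 0.053*log2(16) = 0.212000. Bound = H(Pe) + Pe*log2(M-1) = 0.224607 + 0.074400 + 0.212000 = 0.511

0.511 bits


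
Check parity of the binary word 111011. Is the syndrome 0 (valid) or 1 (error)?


Syndrome = XOR of all bits = 1 XOR 1 XOR 1 XOR 0 XOR 1 XOR 1 = 1

1


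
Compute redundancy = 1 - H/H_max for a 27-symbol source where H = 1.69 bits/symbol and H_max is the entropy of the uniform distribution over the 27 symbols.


H_max = log2(K) = log2(27) = 4.7549 bits/symbol. Redundancy = 1 - H/H_max = 1 - 1.69/4.7549 = 1 - 0.3554 = 0.6446

0.6446


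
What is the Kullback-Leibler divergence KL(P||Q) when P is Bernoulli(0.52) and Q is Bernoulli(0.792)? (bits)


KL = p*log2(p/q) + (1-p)*log2((1-p)/(1-q)) = 0.52*log2(0.52/0.792) + 0.48*log2(0.48/0.208) = 0.2635

0.2635 bits


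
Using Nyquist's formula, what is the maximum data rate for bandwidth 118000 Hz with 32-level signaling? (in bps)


Rate = 2 * B * log2(M) = 2 * 118000 * 5.0 = 1180000.0

1180000.0 bps


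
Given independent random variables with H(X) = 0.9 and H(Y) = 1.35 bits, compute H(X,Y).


For independent variables, H(X,Y) = H(X) + H(Y) = 0.9 + 1.35 = 2.25

2.25 bits


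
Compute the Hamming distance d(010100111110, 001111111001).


Count differing positions: . ^ ^ . ^ ^ . . . ^ ^ ^ = 7 differences

7


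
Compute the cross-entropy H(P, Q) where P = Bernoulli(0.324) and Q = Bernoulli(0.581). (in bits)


H(P,Q) = -p*log2(q) - (1-p)*log2(1-q). -0.324*log2(0.581) = 0.253818; -0.676*log2(0.419) = 0.848365. H(P,Q) = 0.253818 + 0.848365 = 1.1022

1.1022 bits


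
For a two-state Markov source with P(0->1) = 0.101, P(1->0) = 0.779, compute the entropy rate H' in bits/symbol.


Stationary distribution: pi_0 = p10/(p01+p10) = 0.8852, pi_1 = 0.1148. Entropy rate H' = pi_0*H(p01) + pi_1*H(p10) = 0.8852*0.4722 + 0.1148*0.762 = 0.5054

0.5054 bits/symbol


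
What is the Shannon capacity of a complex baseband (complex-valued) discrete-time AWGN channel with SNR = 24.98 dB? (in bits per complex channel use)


SNR_linear = 10^(24.98/10) = 314.7748; C = log2(1 + SNR_linear) = log2(1 + 314.7748) = 8.3028

8.3028 bits/channel use


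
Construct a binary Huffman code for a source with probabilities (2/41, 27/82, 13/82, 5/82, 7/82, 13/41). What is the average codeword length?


Huffman construction (repeatedly merge the two least-probable nodes; each merge adds 1 bit to every symbol beneath it): 2/41 + 5/82 = 9/82; 7/82 + 9/82 = 8/41; 13/82 + 8/41 = 29/82; 13/41 + 27/82 = 53/82; 29/82 + 53/82 = 1. Resulting codeword lengths (in the order the probabilities were given): (4, 2, 2, 4, 3, 2). L_avg = sum(p_i * l_i) = 2/41*4 + 27/82*2 + 13/82*2 + 5/82*4 + 7/82*3 + 13/41*2 = 189/82 = 2.3049

2.3049 bits


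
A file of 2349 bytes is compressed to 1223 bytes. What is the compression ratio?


Ratio = original / compressed = 2349 / 1223 = 1.9207

1.9207


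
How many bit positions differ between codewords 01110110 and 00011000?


Count differing positions: . ^ ^ . ^ ^ ^ . = 5 differences

5


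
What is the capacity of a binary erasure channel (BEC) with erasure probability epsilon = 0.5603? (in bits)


C = 1 - epsilon = 1 - 0.5603 = 0.4397

0.4397 bits


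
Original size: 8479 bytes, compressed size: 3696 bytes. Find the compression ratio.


Ratio = original / compressed = 8479 / 3696 = 2.2941

2.2941


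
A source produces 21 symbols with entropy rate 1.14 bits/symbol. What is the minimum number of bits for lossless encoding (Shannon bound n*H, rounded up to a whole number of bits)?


Minimum bits >= n * H = 21 * 1.14 = 23.94, rounded up to a whole number of bits = 24

24 bits


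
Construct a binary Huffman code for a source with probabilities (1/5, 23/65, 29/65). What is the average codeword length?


Huffman construction (repeatedly merge the two least-probable nodes; each merge adds 1 bit to every symbol beneath it): 1/5 + 23/65 = 36/65; 29/65 + 36/65 = 1. Resulting codeword lengths (in the order the probabilities were given): (2, 2, 1). L_avg = sum(p_i * l_i) = 1/5*2 + 23/65*2 + 29/65*1 = 101/65 = 1.5538

1.5538 bits


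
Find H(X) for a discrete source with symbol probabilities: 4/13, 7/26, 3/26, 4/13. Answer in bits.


H = -sum(p_i * log2(p_i)). Terms: -(4/13)*log2(4/13) = 0.523212; -(7/26)*log2(7/26) = 0.509677; -(3/26)*log2(3/26) = 0.359478; -(4/13)*log2(4/13) = 0.523212. H = 0.523212 + 0.509677 + 0.359478 + 0.523212 = 1.9156

1.9156 bits


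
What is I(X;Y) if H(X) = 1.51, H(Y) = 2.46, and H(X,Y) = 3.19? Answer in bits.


I(X;Y) = H(X) + H(Y) - H(X,Y) = 1.51 + 2.46 - 3.19 = 0.78

0.78 bits


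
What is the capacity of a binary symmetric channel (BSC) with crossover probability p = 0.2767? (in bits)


H(p) = -p*log2(p) - (1-p)*log2(1-p) = -0.2767*log2(0.2767) - 0.7233*log2(0.7233) = 0.512893 + 0.338023 = 0.8509. C = 1 - H(p) = 1 - 0.8509 = 0.1491

0.1491 bits


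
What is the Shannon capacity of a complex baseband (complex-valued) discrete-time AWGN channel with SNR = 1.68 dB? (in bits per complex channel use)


SNR_linear = 10^(1.68/10) = 1.4723; C = log2(1 + SNR_linear) = log2(1 + 1.4723) = 1.3059

1.3059 bits/channel use


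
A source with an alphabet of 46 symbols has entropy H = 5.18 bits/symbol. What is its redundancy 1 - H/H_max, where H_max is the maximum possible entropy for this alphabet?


H_max = log2(K) = log2(46) = 5.5236 bits/symbol. Redundancy = 1 - H/H_max = 1 - 5.18/5.5236 = 1 - 0.9378 = 0.0622

0.0622


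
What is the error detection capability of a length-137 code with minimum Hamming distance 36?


Detection capability = d_min - 1 = 36 - 1 = 35

35 errors


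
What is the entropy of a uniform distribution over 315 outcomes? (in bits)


H = log2(n) = log2(315) = 8.2992

8.2992 bits


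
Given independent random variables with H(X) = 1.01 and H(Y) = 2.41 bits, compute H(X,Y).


For independent variables, H(X,Y) = H(X) + H(Y) = 1.01 + 2.41 = 3.42

3.42 bits


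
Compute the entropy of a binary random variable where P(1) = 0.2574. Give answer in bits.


H = -p*log2(p) - (1-p)*log2(1-p). -0.2574*log2(0.2574) = 0.503968; -0.7426*log2(0.7426) = 0.318830. H = 0.503968 + 0.318830 = 0.8228

0.8228 bits


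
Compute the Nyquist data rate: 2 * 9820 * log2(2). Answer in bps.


Rate = 2 * B * log2(M) = 2 * 9820 * 1.0 = 19640.0

19640.0 bps


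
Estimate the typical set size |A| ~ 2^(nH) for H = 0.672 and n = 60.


log2|A_typical| = nH = 60 * 0.672 = 40.32, so |A_typical| ~ 2^40.32 = 1.373e+12

1.373e+12


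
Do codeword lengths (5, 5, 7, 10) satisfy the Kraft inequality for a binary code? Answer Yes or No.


Kraft sum = sum(2^(-l_i)) = 0.0713, need <= 1. Result: satisfied (a binary prefix-free code with these lengths exists)

Yes


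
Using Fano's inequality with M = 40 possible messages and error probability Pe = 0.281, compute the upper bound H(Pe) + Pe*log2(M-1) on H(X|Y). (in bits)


H(Pe) = -Pe*log2(Pe) - (1-Pe)*log2(1-Pe) = -0.281*log2(0.281) - 0.719*log2(0.719) = 0.514612 + 0.342198 = 0.8568. Pe*log2(M-1) = 0.281*log2(39) = 1.485198. Bound = H(Pe) + Pe*log2(M-1) = 0.514612 + 0.342198 + 1.485198 = 2.342

2.342 bits


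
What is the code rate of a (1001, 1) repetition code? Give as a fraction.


Rate = k/n = 1/1001

1/1001


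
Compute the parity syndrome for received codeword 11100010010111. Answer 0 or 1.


Syndrome = XOR of all bits = 1 XOR 1 XOR 1 XOR 0 XOR 0 XOR 0 XOR 1 XOR 0 XOR 0 XOR 1 XOR 0 XOR 1 XOR 1 XOR 1 = 0

0


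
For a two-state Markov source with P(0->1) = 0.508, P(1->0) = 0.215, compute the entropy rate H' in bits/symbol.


Stationary distribution: pi_0 = p10/(p01+p10) = 0.2974, pi_1 = 0.7026. Entropy rate H' = pi_0*H(p01) + pi_1*H(p10) = 0.2974*0.9998 + 0.7026*0.7509 = 0.8249

0.8249 bits/symbol


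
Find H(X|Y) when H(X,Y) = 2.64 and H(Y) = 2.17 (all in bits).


H(X|Y) = H(X,Y) - H(Y) = 2.64 - 2.17 = 0.47

0.47 bits


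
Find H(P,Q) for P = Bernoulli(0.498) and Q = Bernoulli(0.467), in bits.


H(P,Q) = -p*log2(q) - (1-p)*log2(1-q). -0.498*log2(0.467) = 0.547056; -0.502*log2(0.533) = 0.455712. H(P,Q) = 0.547056 + 0.455712 = 1.0028

1.0028 bits


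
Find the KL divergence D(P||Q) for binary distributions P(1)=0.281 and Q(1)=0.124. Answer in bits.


KL = p*log2(p/q) + (1-p)*log2((1-p)/(1-q)) = 0.281*log2(0.281/0.124) + 0.719*log2(0.719/0.876) = 0.1268

0.1268 bits


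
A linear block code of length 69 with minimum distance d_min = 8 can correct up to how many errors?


Correction capability = floor((d-1)/2) = floor((8-1)/2) = 3

3 errors


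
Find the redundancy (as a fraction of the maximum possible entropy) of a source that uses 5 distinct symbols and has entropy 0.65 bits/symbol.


H_max = log2(K) = log2(5) = 2.3219 bits/symbol. Redundancy = 1 - H/H_max = 1 - 0.65/2.3219 = 1 - 0.2799 = 0.7201

0.7201


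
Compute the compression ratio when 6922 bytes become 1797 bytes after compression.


Ratio = original / compressed = 6922 / 1797 = 3.852

3.852


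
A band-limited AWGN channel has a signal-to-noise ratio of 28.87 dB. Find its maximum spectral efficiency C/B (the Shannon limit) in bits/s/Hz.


SNR_linear = 10^(28.87/10) = 770.9035; C/B = log2(1 + SNR_linear) = log2(1 + 770.9035) = 9.5923

9.5923 bits/s/Hz


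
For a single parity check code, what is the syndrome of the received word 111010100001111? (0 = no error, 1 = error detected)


Syndrome = XOR of all bits = 1 XOR 1 XOR 1 XOR 0 XOR 1 XOR 0 XOR 1 XOR 0 XOR 0 XOR 0 XOR 0 XOR 1 XOR 1 XOR 1 XOR 1 = 1

1


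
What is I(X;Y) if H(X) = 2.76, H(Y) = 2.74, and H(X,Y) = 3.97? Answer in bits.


I(X;Y) = H(X) + H(Y) - H(X,Y) = 2.76 + 2.74 - 3.97 = 1.53

1.53 bits


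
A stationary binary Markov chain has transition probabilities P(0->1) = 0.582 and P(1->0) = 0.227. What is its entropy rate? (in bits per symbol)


Stationary distribution: pi_0 = p10/(p01+p10) = 0.2806, pi_1 = 0.7194. Entropy rate H' = pi_0*H(p01) + pi_1*H(p10) = 0.2806*0.9805 + 0.7194*0.7727 = 0.831

0.831 bits/symbol


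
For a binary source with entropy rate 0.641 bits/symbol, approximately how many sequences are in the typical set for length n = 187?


log2|A_typical| = nH = 187 * 0.641 = 119.867, so |A_typical| ~ 2^119.867 = 1.212e+36

1.212e+36


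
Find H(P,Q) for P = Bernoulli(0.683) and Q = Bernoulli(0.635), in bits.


H(P,Q) = -p*log2(q) - (1-p)*log2(1-q). -0.683*log2(0.635) = 0.447482; -0.317*log2(0.365) = 0.460928. H(P,Q) = 0.447482 + 0.460928 = 0.9084

0.9084 bits


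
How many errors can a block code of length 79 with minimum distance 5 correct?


Correction capability = floor((d-1)/2) = floor((5-1)/2) = 2

2 errors


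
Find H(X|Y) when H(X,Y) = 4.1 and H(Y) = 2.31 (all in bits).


H(X|Y) = H(X,Y) - H(Y) = 4.1 - 2.31 = 1.79

1.79 bits


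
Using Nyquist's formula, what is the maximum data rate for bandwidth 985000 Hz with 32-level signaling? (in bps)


Rate = 2 * B * log2(M) = 2 * 985000 * 5.0 = 9850000.0

9850000.0 bps


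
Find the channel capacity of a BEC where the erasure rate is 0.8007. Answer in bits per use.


C = 1 - epsilon = 1 - 0.8007 = 0.1993

0.1993 bits


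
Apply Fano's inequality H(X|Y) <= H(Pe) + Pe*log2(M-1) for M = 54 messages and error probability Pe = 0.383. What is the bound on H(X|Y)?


H(Pe) = -Pe*log2(Pe) - (1-Pe)*log2(1-Pe) = -0.383*log2(0.383) - 0.617*log2(0.617) = 0.530296 + 0.429838 = 0.9601. Pe*log2(M-1) = 0.383*log2(53) = 2.193794. Bound = H(Pe) + Pe*log2(M-1) = 0.530296 + 0.429838 + 2.193794 = 3.1539

3.1539 bits


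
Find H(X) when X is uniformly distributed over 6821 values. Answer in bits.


H = log2(n) = log2(6821) = 12.7358

12.7358 bits


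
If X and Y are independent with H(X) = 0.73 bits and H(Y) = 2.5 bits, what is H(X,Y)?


For independent variables, H(X,Y) = H(X) + H(Y) = 0.73 + 2.5 = 3.23

3.23 bits


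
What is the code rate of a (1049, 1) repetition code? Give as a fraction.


Rate = k/n = 1/1049

1/1049


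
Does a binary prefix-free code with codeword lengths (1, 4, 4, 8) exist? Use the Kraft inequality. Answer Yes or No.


Kraft sum = sum(2^(-l_i)) = 0.6289, need <= 1. Result: satisfied (a binary prefix-free code with these lengths exists)

Yes


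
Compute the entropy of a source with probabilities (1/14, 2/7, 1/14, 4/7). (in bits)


H = -sum(p_i * log2(p_i)). Terms: -(1/14)*log2(1/14) = 0.271954; -(2/7)*log2(2/7) = 0.516387; -(1/14)*log2(1/14) = 0.271954; -(4/7)*log2(4/7) = 0.461346. H = 0.271954 + 0.516387 + 0.271954 + 0.461346 = 1.5216

1.5216 bits


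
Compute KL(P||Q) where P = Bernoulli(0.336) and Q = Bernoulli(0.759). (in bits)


KL = p*log2(p/q) + (1-p)*log2((1-p)/(1-q)) = 0.336*log2(0.336/0.759) + 0.664*log2(0.664/0.241) = 0.5759

0.5759 bits


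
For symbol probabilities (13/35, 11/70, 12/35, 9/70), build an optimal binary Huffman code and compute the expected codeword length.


Huffman construction (repeatedly merge the two least-probable nodes; each merge adds 1 bit to every symbol beneath it): 9/70 + 11/70 = 2/7; 2/7 + 12/35 = 22/35; 13/35 + 22/35 = 1. Resulting codeword lengths (in the order the probabilities were given): (1, 3, 2, 3). L_avg = sum(p_i * l_i) = 13/35*1 + 11/70*3 + 12/35*2 + 9/70*3 = 67/35 = 1.9143

1.9143 bits


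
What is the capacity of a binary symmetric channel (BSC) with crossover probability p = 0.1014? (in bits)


H(p) = -p*log2(p) - (1-p)*log2(1-p) = -0.1014*log2(0.1014) - 0.8986*log2(0.8986) = 0.334810 + 0.138608 = 0.4734. C = 1 - H(p) = 1 - 0.4734 = 0.5266

0.5266 bits


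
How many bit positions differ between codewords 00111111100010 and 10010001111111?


Count differing positions: ^ . ^ . ^ ^ ^ . . ^ ^ ^ . ^ = 9 differences

9


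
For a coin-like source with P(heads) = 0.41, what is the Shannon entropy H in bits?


H = -p*log2(p) - (1-p)*log2(1-p). -0.41*log2(0.41) = 0.527385; -0.59*log2(0.59) = 0.449116. H = 0.527385 + 0.449116 = 0.9765

0.9765 bits


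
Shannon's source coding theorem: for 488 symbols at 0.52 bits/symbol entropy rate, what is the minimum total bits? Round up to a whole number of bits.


Minimum bits >= n * H = 488 * 0.52 = 253.76, rounded up to a whole number of bits = 254

254 bits


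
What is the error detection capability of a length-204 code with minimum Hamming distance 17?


Detection capability = d_min - 1 = 17 - 1 = 16

16 errors


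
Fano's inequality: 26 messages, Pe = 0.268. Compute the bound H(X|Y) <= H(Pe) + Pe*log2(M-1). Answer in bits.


H(Pe) = -Pe*log2(Pe) - (1-Pe)*log2(1-Pe) = -0.268*log2(0.268) - 0.732*log2(0.732) = 0.509118 + 0.329462 = 0.8386. Pe*log2(M-1) = 0.268*log2(25) = 1.244553. Bound = H(Pe) + Pe*log2(M-1) = 0.509118 + 0.329462 + 1.244553 = 2.0831

2.0831 bits


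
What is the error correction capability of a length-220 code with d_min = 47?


Correction capability = floor((d-1)/2) = floor((47-1)/2) = 23

23 errors


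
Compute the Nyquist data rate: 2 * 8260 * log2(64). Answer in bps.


Rate = 2 * B * log2(M) = 2 * 8260 * 6.0 = 99120.0

99120.0 bps


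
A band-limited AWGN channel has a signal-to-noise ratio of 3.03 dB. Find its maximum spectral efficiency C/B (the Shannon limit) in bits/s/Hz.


SNR_linear = 10^(3.03/10) = 2.0091; C/B = log2(1 + SNR_linear) = log2(1 + 2.0091) = 1.5893

1.5893 bits/s/Hz


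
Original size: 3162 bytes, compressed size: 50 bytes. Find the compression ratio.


Ratio = original / compressed = 3162 / 50 = 63.24

63.24


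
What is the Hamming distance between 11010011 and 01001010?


Count differing positions: ^ . . ^ ^ . . ^ = 4 differences

4


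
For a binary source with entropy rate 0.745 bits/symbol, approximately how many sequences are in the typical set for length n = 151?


log2|A_typical| = nH = 151 * 0.745 = 112.495, so |A_typical| ~ 2^112.495 = 7.318e+33

7.318e+33


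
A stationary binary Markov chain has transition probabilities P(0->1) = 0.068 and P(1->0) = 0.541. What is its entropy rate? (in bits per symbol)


Stationary distribution: pi_0 = p10/(p01+p10) = 0.8883, pi_1 = 0.1117. Entropy rate H' = pi_0*H(p01) + pi_1*H(p10) = 0.8883*0.3584 + 0.1117*0.9951 = 0.4295

0.4295 bits/symbol


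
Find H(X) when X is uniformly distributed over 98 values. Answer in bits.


H = log2(n) = log2(98) = 6.6147

6.6147 bits


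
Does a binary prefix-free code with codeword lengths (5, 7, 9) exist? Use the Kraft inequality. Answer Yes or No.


Kraft sum = sum(2^(-l_i)) = 0.041, need <= 1. Result: satisfied (a binary prefix-free code with these lengths exists)

Yes


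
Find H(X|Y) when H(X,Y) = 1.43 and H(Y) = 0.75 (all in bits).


H(X|Y) = H(X,Y) - H(Y) = 1.43 - 0.75 = 0.68

0.68 bits


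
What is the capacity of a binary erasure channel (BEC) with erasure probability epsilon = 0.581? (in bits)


C = 1 - epsilon = 1 - 0.581 = 0.419

0.419 bits


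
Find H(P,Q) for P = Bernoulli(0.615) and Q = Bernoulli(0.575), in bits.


H(P,Q) = -p*log2(q) - (1-p)*log2(1-q). -0.615*log2(0.575) = 0.490995; -0.385*log2(0.425) = 0.475269. H(P,Q) = 0.490995 + 0.475269 = 0.9663

0.9663 bits


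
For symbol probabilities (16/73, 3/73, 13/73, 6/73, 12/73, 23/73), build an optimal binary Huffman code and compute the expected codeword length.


Huffman construction (repeatedly merge the two least-probable nodes; each merge adds 1 bit to every symbol beneath it): 3/73 + 6/73 = 9/73; 9/73 + 12/73 = 21/73; 13/73 + 16/73 = 29/73; 21/73 + 23/73 = 44/73; 29/73 + 44/73 = 1. Resulting codeword lengths (in the order the probabilities were given): (2, 4, 2, 4, 3, 2). L_avg = sum(p_i * l_i) = 16/73*2 + 3/73*4 + 13/73*2 + 6/73*4 + 12/73*3 + 23/73*2 = 176/73 = 2.411

2.411 bits


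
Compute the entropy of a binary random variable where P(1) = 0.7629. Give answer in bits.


H = -p*log2(p) - (1-p)*log2(1-p). -0.7629*log2(0.7629) = 0.297862; -0.2371*log2(0.2371) = 0.492322. H = 0.297862 + 0.492322 = 0.7902

0.7902 bits


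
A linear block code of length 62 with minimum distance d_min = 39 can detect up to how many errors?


Detection capability = d_min - 1 = 39 - 1 = 38

38 errors


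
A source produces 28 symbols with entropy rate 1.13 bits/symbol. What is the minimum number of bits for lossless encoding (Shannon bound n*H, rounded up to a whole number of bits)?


Minimum bits >= n * H = 28 * 1.13 = 31.64, rounded up to a whole number of bits = 32

32 bits


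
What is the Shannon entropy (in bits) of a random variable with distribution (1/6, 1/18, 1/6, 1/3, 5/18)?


H = -sum(p_i * log2(p_i)). Terms: -(1/6)*log2(1/6) = 0.430827; -(1/18)*log2(1/18) = 0.231663; -(1/6)*log2(1/6) = 0.430827; -(1/3)*log2(1/3) = 0.528321; -(5/18)*log2(5/18) = 0.513332. H = 0.430827 + 0.231663 + 0.430827 + 0.528321 + 0.513332 = 2.135

2.135 bits


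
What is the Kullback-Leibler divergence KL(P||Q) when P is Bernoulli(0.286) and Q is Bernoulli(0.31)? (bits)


KL = p*log2(p/q) + (1-p)*log2((1-p)/(1-q)) = 0.286*log2(0.286/0.31) + 0.714*log2(0.714/0.69) = 0.002

0.002 bits


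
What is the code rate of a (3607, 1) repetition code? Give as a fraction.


Rate = k/n = 1/3607

1/3607


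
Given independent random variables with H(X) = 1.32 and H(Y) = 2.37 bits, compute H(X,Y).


For independent variables, H(X,Y) = H(X) + H(Y) = 1.32 + 2.37 = 3.69

3.69 bits


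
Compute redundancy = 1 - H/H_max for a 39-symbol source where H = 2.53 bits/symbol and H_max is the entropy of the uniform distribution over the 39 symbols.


H_max = log2(K) = log2(39) = 5.2854 bits/symbol. Redundancy = 1 - H/H_max = 1 - 2.53/5.2854 = 1 - 0.4787 = 0.5213

0.5213


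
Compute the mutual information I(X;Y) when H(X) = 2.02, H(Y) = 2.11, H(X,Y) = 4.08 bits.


I(X;Y) = H(X) + H(Y) - H(X,Y) = 2.02 + 2.11 - 4.08 = 0.05

0.05 bits


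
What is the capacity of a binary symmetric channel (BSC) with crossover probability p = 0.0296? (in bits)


H(p) = -p*log2(p) - (1-p)*log2(1-p) = -0.0296*log2(0.0296) - 0.9704*log2(0.9704) = 0.150316 + 0.042065 = 0.1924. C = 1 - H(p) = 1 - 0.1924 = 0.8076

0.8076 bits


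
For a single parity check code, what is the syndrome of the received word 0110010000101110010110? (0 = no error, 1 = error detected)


Syndrome = XOR of all bits = 0 XOR 1 XOR 1 XOR 0 XOR 0 XOR 1 XOR 0 XOR 0 XOR 0 XOR 0 XOR 1 XOR 0 XOR 1 XOR 1 XOR 1 XOR 0 XOR 0 XOR 1 XOR 0 XOR 1 XOR 1 XOR 0 = 0

0


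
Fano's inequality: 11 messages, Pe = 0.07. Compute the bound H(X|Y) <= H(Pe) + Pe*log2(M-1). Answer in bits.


H(Pe) = -Pe*log2(Pe) - (1-Pe)*log2(1-Pe) = -0.07*log2(0.07) - 0.93*log2(0.93) = 0.268555 + 0.097369 = 0.3659. Pe*log2(M-1) = 0.07*log2(10) = 0.232535. Bound = H(Pe) + Pe*log2(M-1) = 0.268555 + 0.097369 + 0.232535 = 0.5985

0.5985 bits


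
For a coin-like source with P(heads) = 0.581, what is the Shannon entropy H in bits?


H = -p*log2(p) - (1-p)*log2(1-p). -0.581*log2(0.581) = 0.455150; -0.419*log2(0.419) = 0.525836. H = 0.455150 + 0.525836 = 0.981

0.981 bits


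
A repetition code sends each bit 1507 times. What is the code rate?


Rate = k/n = 1/1507

1/1507


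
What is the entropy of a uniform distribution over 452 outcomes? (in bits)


H = log2(n) = log2(452) = 8.8202

8.8202 bits


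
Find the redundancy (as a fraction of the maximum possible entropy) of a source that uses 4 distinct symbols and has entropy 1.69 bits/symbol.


H_max = log2(K) = log2(4) = 2.0 bits/symbol. Redundancy = 1 - H/H_max = 1 - 1.69/2.0 = 1 - 0.845 = 0.155

0.155


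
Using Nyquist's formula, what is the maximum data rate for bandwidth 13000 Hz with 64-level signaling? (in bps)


Rate = 2 * B * log2(M) = 2 * 13000 * 6.0 = 156000.0

156000.0 bps


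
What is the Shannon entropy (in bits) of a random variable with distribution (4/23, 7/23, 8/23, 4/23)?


H = -sum(p_i * log2(p_i)). Terms: -(4/23)*log2(4/23) = 0.438880; -(7/23)*log2(7/23) = 0.522324; -(8/23)*log2(8/23) = 0.529935; -(4/23)*log2(4/23) = 0.438880. H = 0.438880 + 0.522324 + 0.529935 + 0.438880 = 1.93

1.93 bits


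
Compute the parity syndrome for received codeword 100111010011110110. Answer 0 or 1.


Syndrome = XOR of all bits = 1 XOR 0 XOR 0 XOR 1 XOR 1 XOR 1 XOR 0 XOR 1 XOR 0 XOR 0 XOR 1 XOR 1 XOR 1 XOR 1 XOR 0 XOR 1 XOR 1 XOR 0 = 1

1


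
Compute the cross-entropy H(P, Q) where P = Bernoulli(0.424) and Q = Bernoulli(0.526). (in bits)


H(P,Q) = -p*log2(q) - (1-p)*log2(1-q). -0.424*log2(0.526) = 0.392991; -0.576*log2(0.474) = 0.620376. H(P,Q) = 0.392991 + 0.620376 = 1.0134

1.0134 bits


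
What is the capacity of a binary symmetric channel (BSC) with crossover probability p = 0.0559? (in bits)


H(p) = -p*log2(p) - (1-p)*log2(1-p) = -0.0559*log2(0.0559) - 0.9441*log2(0.9441) = 0.232600 + 0.078349 = 0.3109. C = 1 - H(p) = 1 - 0.3109 = 0.6891

0.6891 bits


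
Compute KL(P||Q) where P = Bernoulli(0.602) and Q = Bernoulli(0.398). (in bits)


KL = p*log2(p/q) + (1-p)*log2((1-p)/(1-q)) = 0.602*log2(0.602/0.398) + 0.398*log2(0.398/0.602) = 0.1218

0.1218 bits


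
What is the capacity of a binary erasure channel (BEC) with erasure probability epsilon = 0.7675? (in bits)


C = 1 - epsilon = 1 - 0.7675 = 0.2325

0.2325 bits


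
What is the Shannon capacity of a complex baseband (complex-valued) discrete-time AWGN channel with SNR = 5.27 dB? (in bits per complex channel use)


SNR_linear = 10^(5.27/10) = 3.3651; C = log2(1 + SNR_linear) = log2(1 + 3.3651) = 2.126

2.126 bits/channel use


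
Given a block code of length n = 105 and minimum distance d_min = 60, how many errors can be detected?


Detection capability = d_min - 1 = 60 - 1 = 59

59 errors


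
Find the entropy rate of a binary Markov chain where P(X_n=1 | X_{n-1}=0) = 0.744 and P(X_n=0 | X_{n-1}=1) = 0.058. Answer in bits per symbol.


Stationary distribution: pi_0 = p10/(p01+p10) = 0.0723, pi_1 = 0.9277. Entropy rate H' = pi_0*H(p01) + pi_1*H(p10) = 0.0723*0.8207 + 0.9277*0.3195 = 0.3557

0.3557 bits/symbol


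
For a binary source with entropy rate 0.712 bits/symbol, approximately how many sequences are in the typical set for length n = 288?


log2|A_typical| = nH = 288 * 0.712 = 205.056, so |A_typical| ~ 2^205.056 = 5.346e+61

5.346e+61


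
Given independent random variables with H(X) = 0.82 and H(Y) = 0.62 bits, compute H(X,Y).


For independent variables, H(X,Y) = H(X) + H(Y) = 0.82 + 0.62 = 1.44

1.44 bits


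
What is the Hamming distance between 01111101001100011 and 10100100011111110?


Count differing positions: ^ ^ . ^ ^ . . ^ . ^ . . ^ ^ ^ . ^ = 10 differences

10


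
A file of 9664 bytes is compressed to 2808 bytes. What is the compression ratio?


Ratio = original / compressed = 9664 / 2808 = 3.4416

3.4416


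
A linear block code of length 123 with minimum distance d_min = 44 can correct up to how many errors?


Correction capability = floor((d-1)/2) = floor((44-1)/2) = 21

21 errors


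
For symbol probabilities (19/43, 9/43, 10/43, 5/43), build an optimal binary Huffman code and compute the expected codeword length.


Huffman construction (repeatedly merge the two least-probable nodes; each merge adds 1 bit to every symbol beneath it): 5/43 + 9/43 = 14/43; 10/43 + 14/43 = 24/43; 19/43 + 24/43 = 1. Resulting codeword lengths (in the order the probabilities were given): (1, 3, 2, 3). L_avg = sum(p_i * l_i) = 19/43*1 + 9/43*3 + 10/43*2 + 5/43*3 = 81/43 = 1.8837

1.8837 bits


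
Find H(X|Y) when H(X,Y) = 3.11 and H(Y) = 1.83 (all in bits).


H(X|Y) = H(X,Y) - H(Y) = 3.11 - 1.83 = 1.28

1.28 bits


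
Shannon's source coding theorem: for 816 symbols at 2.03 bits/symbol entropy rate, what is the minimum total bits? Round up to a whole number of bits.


Minimum bits >= n * H = 816 * 2.03 = 1656.48, rounded up to a whole number of bits = 1657

1657 bits


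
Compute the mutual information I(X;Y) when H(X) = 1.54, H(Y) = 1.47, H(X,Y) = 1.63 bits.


I(X;Y) = H(X) + H(Y) - H(X,Y) = 1.54 + 1.47 - 1.63 = 1.38

1.38 bits


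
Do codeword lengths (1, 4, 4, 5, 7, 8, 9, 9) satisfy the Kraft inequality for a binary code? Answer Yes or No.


Kraft sum = sum(2^(-l_i)) = 0.6719, need <= 1. Result: satisfied (a binary prefix-free code with these lengths exists)

Yes


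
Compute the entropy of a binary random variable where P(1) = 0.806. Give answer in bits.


H = -p*log2(p) - (1-p)*log2(1-p). -0.806*log2(0.806) = 0.250785; -0.194*log2(0.194) = 0.458979. H = 0.250785 + 0.458979 = 0.7098

0.7098 bits


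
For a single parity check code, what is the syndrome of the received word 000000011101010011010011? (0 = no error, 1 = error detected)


Syndrome = XOR of all bits = 0 XOR 0 XOR 0 XOR 0 XOR 0 XOR 0 XOR 0 XOR 1 XOR 1 XOR 1 XOR 0 XOR 1 XOR 0 XOR 1 XOR 0 XOR 0 XOR 1 XOR 1 XOR 0 XOR 1 XOR 0 XOR 0 XOR 1 XOR 1 = 0

0


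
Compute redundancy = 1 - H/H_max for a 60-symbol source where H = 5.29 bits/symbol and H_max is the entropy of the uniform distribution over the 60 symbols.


H_max = log2(K) = log2(60) = 5.9069 bits/symbol. Redundancy = 1 - H/H_max = 1 - 5.29/5.9069 = 1 - 0.8956 = 0.1044

0.1044


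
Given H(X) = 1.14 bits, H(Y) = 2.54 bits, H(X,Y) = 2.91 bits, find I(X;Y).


I(X;Y) = H(X) + H(Y) - H(X,Y) = 1.14 + 2.54 - 2.91 = 0.77

0.77 bits


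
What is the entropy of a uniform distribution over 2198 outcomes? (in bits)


H = log2(n) = log2(2198) = 11.102

11.102 bits


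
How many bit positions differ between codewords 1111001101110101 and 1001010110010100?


Count differing positions: . ^ ^ . . ^ ^ . ^ ^ ^ . . . . ^ = 8 differences

8


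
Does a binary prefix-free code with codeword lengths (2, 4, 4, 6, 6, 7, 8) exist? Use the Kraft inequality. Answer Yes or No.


Kraft sum = sum(2^(-l_i)) = 0.418, need <= 1. Result: satisfied (a binary prefix-free code with these lengths exists)

Yes


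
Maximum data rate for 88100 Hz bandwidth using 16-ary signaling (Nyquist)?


Rate = 2 * B * log2(M) = 2 * 88100 * 4.0 = 704800.0

704800.0 bps


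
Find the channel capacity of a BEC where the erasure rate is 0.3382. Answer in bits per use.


C = 1 - epsilon = 1 - 0.3382 = 0.6618

0.6618 bits


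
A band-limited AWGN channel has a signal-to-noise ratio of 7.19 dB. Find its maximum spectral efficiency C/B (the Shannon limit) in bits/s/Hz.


SNR_linear = 10^(7.19/10) = 5.236; C/B = log2(1 + SNR_linear) = log2(1 + 5.236) = 2.6406

2.6406 bits/s/Hz


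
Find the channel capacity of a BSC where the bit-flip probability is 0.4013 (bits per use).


H(p) = -p*log2(p) - (1-p)*log2(1-p) = -0.4013*log2(0.4013) - 0.5987*log2(0.5987) = 0.528611 + 0.443095 = 0.9717. C = 1 - H(p) = 1 - 0.9717 = 0.0283

0.0283 bits


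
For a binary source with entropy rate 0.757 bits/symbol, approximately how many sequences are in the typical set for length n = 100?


log2|A_typical| = nH = 100 * 0.757 = 75.7, so |A_typical| ~ 2^75.7 = 6.137e+22

6.137e+22


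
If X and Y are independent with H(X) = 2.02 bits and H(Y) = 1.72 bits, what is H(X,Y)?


For independent variables, H(X,Y) = H(X) + H(Y) = 2.02 + 1.72 = 3.74

3.74 bits


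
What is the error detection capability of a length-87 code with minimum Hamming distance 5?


Detection capability = d_min - 1 = 5 - 1 = 4

4 errors
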